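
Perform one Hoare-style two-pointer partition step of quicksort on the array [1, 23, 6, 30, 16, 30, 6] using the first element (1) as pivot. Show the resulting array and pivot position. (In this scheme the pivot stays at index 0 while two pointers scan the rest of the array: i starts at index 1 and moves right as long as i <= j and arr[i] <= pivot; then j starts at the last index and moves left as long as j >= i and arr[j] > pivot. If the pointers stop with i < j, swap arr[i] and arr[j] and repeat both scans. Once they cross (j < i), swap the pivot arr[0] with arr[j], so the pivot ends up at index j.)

Hoare-style two-pointer partition with pivot = 1:

Initial array: [1, 23, 6, 30, 16, 30, 6]

Pointers start at i = 1, j = 6.
i ends at 1, j ends at 0: the pointers have crossed (j < i), so scanning stops.

j = 0, so swapping arr[0] with arr[j] leaves the pivot at position 0: [1, 23, 6, 30, 16, 30, 6]
Pivot position: 0

After partitioning with pivot 1, the array becomes [1, 23, 6, 30, 16, 30, 6]. The pivot is placed at index 0. All elements to the left of the pivot are <= 1, and all elements to the right are > 1.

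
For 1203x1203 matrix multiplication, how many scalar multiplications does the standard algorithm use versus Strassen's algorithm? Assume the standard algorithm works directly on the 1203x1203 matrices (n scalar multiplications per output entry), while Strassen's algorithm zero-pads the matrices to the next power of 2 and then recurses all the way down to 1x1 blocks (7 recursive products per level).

Matrix multiplication for 1203x1203 matrices:

Strassen's algorithm requires power-of-2 dimensions. Pad 1203x1203 to 2048x2048 (next power of 2).

Standard algorithm: 1203^3 = 1740992427 multiplications
Strassen's algorithm: 7^(log2(2048)) = 7^11 = 1977326743 multiplications
Difference: 1740992427 - 1977326743 = -236334316 (Strassen uses MORE here due to padding overhead — for small or just-over-power-of-2 n, padding can outweigh the per-level savings)

Standard: 1740992427 multiplications (1203^3). Strassen: 1977326743 multiplications (7^11, after padding to 2048x2048). Strassen reduces 8 recursive multiplications to 7 at each level.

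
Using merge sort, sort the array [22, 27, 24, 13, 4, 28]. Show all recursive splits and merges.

Merge sort trace:

Split: [22, 27, 24, 13, 4, 28] -> [22, 27, 24] and [13, 4, 28]
  Split: [22, 27, 24] -> [22] and [27, 24]
    Split: [27, 24] -> [27] and [24]
    Merge: [27] + [24] -> [24, 27]
  Merge: [22] + [24, 27] -> [22, 24, 27]
  Split: [13, 4, 28] -> [13] and [4, 28]
    Split: [4, 28] -> [4] and [28]
    Merge: [4] + [28] -> [4, 28]
  Merge: [13] + [4, 28] -> [4, 13, 28]
Merge: [22, 24, 27] + [4, 13, 28] -> [4, 13, 22, 24, 27, 28]

Final sorted array: [4, 13, 22, 24, 27, 28]

The merge sort proceeds by recursively splitting the array and merging sorted halves.
After all merges, the sorted array is [4, 13, 22, 24, 27, 28].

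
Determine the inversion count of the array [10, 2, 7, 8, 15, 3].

Finding inversions in [10, 2, 7, 8, 15, 3]:

(0, 1): arr[0]=10 > arr[1]=2
(0, 2): arr[0]=10 > arr[2]=7
(0, 3): arr[0]=10 > arr[3]=8
(0, 5): arr[0]=10 > arr[5]=3
(2, 5): arr[2]=7 > arr[5]=3
(3, 5): arr[3]=8 > arr[5]=3
(4, 5): arr[4]=15 > arr[5]=3

Total inversions: 7

The array has 7 inversion(s): (0,1), (0,2), (0,3), (0,5), (2,5), (3,5), (4,5). Each pair (i,j) satisfies i < j and arr[i] > arr[j].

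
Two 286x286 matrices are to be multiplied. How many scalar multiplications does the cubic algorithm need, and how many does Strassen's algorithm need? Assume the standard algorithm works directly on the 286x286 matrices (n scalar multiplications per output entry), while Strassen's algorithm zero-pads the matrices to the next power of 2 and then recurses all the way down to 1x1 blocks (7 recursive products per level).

Matrix multiplication for 286x286 matrices:

Strassen's algorithm requires power-of-2 dimensions. Pad 286x286 to 512x512 (next power of 2).

Standard algorithm: 286^3 = 23393656 multiplications
Strassen's algorithm: 7^(log2(512)) = 7^9 = 40353607 multiplications
Difference: 23393656 - 40353607 = -16959951 (Strassen uses MORE here due to padding overhead — for small or just-over-power-of-2 n, padding can outweigh the per-level savings)

Standard: 23393656 multiplications (286^3). Strassen: 40353607 multiplications (7^9, after padding to 512x512). Strassen reduces 8 recursive multiplications to 7 at each level.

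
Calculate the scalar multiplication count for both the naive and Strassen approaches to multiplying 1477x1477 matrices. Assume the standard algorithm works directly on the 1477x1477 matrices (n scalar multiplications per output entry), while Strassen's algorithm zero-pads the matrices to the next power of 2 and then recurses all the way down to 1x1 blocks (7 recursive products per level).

Matrix multiplication for 1477x1477 matrices:

Strassen's algorithm requires power-of-2 dimensions. Pad 1477x1477 to 2048x2048 (next power of 2).

Standard algorithm: 1477^3 = 3222118333 multiplications
Strassen's algorithm: 7^(log2(2048)) = 7^11 = 1977326743 multiplications
Savings: 3222118333 - 1977326743 = 1244791590 multiplications

Standard: 3222118333 multiplications (1477^3). Strassen: 1977326743 multiplications (7^11, after padding to 2048x2048). Strassen reduces 8 recursive multiplications to 7 at each level.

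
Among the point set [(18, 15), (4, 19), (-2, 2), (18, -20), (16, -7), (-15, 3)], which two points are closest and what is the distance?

Computing all pairwise distances among 6 points:

d((18, 15), (4, 19)) = 14.5602
d((18, 15), (-2, 2)) = 23.8537
d((18, 15), (18, -20)) = 35.0
d((18, 15), (16, -7)) = 22.0907
d((18, 15), (-15, 3)) = 35.1141
d((4, 19), (-2, 2)) = 18.0278
d((4, 19), (18, -20)) = 41.4367
d((4, 19), (16, -7)) = 28.6356
d((4, 19), (-15, 3)) = 24.8395
d((-2, 2), (18, -20)) = 29.7321
d((-2, 2), (16, -7)) = 20.1246
d((-2, 2), (-15, 3)) = 13.0384 <-- minimum
d((18, -20), (16, -7)) = 13.1529
d((18, -20), (-15, 3)) = 40.2244
d((16, -7), (-15, 3)) = 32.573

Closest pair: (-2, 2) and (-15, 3) with distance 13.0384

The closest pair is (-2, 2) and (-15, 3) with Euclidean distance 13.0384. For 6 points, brute-force pairwise comparison is shown above. For large n, the divide-and-conquer algorithm (sort by x, recurse on halves, check the dividing strip) achieves O(n log n).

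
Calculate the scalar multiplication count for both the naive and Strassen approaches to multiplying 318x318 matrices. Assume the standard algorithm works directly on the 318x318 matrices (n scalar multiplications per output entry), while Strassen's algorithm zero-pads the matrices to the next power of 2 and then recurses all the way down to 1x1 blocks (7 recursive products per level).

Matrix multiplication for 318x318 matrices:

Strassen's algorithm requires power-of-2 dimensions. Pad 318x318 to 512x512 (next power of 2).

Standard algorithm: 318^3 = 32157432 multiplications
Strassen's algorithm: 7^(log2(512)) = 7^9 = 40353607 multiplications
Difference: 32157432 - 40353607 = -8196175 (Strassen uses MORE here due to padding overhead — for small or just-over-power-of-2 n, padding can outweigh the per-level savings)

Standard: 32157432 multiplications (318^3). Strassen: 40353607 multiplications (7^9, after padding to 512x512). Strassen reduces 8 recursive multiplications to 7 at each level.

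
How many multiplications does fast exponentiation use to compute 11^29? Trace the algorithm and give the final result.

Computing 11^29 by squaring (build up from 11^1; each line after the first costs one multiplication):

11^1 = 11
11^2 = (11^1)^2 = 11^2 = 121
11^3 = 11 * 11^2 = 11 * 121 = 1331
11^6 = (11^3)^2 = 1331^2 = 1771561
11^7 = 11 * 11^6 = 11 * 1771561 = 19487171
11^14 = (11^7)^2 = 19487171^2 = 379749833583241
11^28 = (11^14)^2 = 379749833583241^2 = 144209936106499234037676064081
11^29 = 11 * 11^28 = 11 * 144209936106499234037676064081 = 1586309297171491574414436704891

Result: 1586309297171491574414436704891
Multiplications needed: 7 (7 lines after 11^1)

11^29 = 1586309297171491574414436704891. Using exponentiation by squaring, this requires 7 multiplications. The key idea: if the exponent is even, square the half-power; if odd, multiply by the base once.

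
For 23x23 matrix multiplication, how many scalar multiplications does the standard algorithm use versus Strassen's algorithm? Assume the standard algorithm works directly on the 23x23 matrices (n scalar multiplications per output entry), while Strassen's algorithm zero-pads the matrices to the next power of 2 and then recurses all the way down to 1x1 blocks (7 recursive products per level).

Matrix multiplication for 23x23 matrices:

Strassen's algorithm requires power-of-2 dimensions. Pad 23x23 to 32x32 (next power of 2).

Standard algorithm: 23^3 = 12167 multiplications
Strassen's algorithm: 7^(log2(32)) = 7^5 = 16807 multiplications
Difference: 12167 - 16807 = -4640 (Strassen uses MORE here due to padding overhead — for small or just-over-power-of-2 n, padding can outweigh the per-level savings)

Standard: 12167 multiplications (23^3). Strassen: 16807 multiplications (7^5, after padding to 32x32). Strassen reduces 8 recursive multiplications to 7 at each level.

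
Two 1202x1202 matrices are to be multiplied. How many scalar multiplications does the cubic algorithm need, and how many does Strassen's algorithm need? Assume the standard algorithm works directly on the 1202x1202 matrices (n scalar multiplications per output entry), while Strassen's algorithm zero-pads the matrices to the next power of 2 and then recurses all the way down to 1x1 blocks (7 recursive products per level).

Matrix multiplication for 1202x1202 matrices:

Strassen's algorithm requires power-of-2 dimensions. Pad 1202x1202 to 2048x2048 (next power of 2).

Standard algorithm: 1202^3 = 1736654408 multiplications
Strassen's algorithm: 7^(log2(2048)) = 7^11 = 1977326743 multiplications
Difference: 1736654408 - 1977326743 = -240672335 (Strassen uses MORE here due to padding overhead — for small or just-over-power-of-2 n, padding can outweigh the per-level savings)

Standard: 1736654408 multiplications (1202^3). Strassen: 1977326743 multiplications (7^11, after padding to 2048x2048). Strassen reduces 8 recursive multiplications to 7 at each level.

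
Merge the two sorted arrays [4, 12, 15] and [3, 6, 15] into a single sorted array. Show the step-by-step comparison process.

Merging process:

Compare 4 vs 3: take 3 from right. Merged: [3]
Compare 4 vs 6: take 4 from left. Merged: [3, 4]
Compare 12 vs 6: take 6 from right. Merged: [3, 4, 6]
Compare 12 vs 15: take 12 from left. Merged: [3, 4, 6, 12]
Compare 15 vs 15: take 15 from left. Merged: [3, 4, 6, 12, 15]
Append remaining from right: [15]. Merged: [3, 4, 6, 12, 15, 15]

Final merged array: [3, 4, 6, 12, 15, 15]
Total comparisons: 5

The merged array is [3, 4, 6, 12, 15, 15], requiring 5 comparisons. The merge step runs in O(n) time where n is the total number of elements.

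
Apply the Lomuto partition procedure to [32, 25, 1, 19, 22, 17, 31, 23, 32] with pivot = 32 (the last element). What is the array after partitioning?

Lomuto partition with pivot = 32:

Initial array: [32, 25, 1, 19, 22, 17, 31, 23, 32]

arr[0]=32 <= 32: swap with position 0, array becomes [32, 25, 1, 19, 22, 17, 31, 23, 32]
arr[1]=25 <= 32: swap with position 1, array becomes [32, 25, 1, 19, 22, 17, 31, 23, 32]
arr[2]=1 <= 32: swap with position 2, array becomes [32, 25, 1, 19, 22, 17, 31, 23, 32]
arr[3]=19 <= 32: swap with position 3, array becomes [32, 25, 1, 19, 22, 17, 31, 23, 32]
arr[4]=22 <= 32: swap with position 4, array becomes [32, 25, 1, 19, 22, 17, 31, 23, 32]
arr[5]=17 <= 32: swap with position 5, array becomes [32, 25, 1, 19, 22, 17, 31, 23, 32]
arr[6]=31 <= 32: swap with position 6, array becomes [32, 25, 1, 19, 22, 17, 31, 23, 32]
arr[7]=23 <= 32: swap with position 7, array becomes [32, 25, 1, 19, 22, 17, 31, 23, 32]

Place pivot at position 8: [32, 25, 1, 19, 22, 17, 31, 23, 32]
Pivot position: 8

After partitioning with pivot 32, the array becomes [32, 25, 1, 19, 22, 17, 31, 23, 32]. The pivot is placed at index 8. All elements to the left of the pivot are <= 32, and all elements to the right are > 32.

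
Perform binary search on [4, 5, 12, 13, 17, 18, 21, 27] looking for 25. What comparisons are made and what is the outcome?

Binary search for 25 in [4, 5, 12, 13, 17, 18, 21, 27]:

lo=0, hi=7, mid=3, arr[mid]=13 -> 13 < 25, search right half
lo=4, hi=7, mid=5, arr[mid]=18 -> 18 < 25, search right half
lo=6, hi=7, mid=6, arr[mid]=21 -> 21 < 25, search right half
lo=7, hi=7, mid=7, arr[mid]=27 -> 27 > 25, search left half
lo=7 > hi=6, target 25 not found

Binary search determines that 25 is not in the array after 4 comparisons. The search space was exhausted without finding the target.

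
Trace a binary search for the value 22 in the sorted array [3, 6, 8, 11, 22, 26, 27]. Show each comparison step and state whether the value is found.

Binary search for 22 in [3, 6, 8, 11, 22, 26, 27]:

lo=0, hi=6, mid=3, arr[mid]=11 -> 11 < 22, search right half
lo=4, hi=6, mid=5, arr[mid]=26 -> 26 > 22, search left half
lo=4, hi=4, mid=4, arr[mid]=22 -> Found target at index 4!

Binary search finds 22 at index 4 after 3 comparisons. The search repeatedly halves the search space by comparing with the middle element.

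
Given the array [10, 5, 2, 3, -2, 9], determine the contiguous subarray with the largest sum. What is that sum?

Using Kadane's algorithm on [10, 5, 2, 3, -2, 9]:

Scanning through the array:
Position 1 (value 5): max_ending_here = 15, max_so_far = 15
Position 2 (value 2): max_ending_here = 17, max_so_far = 17
Position 3 (value 3): max_ending_here = 20, max_so_far = 20
Position 4 (value -2): max_ending_here = 18, max_so_far = 20
Position 5 (value 9): max_ending_here = 27, max_so_far = 27

Maximum subarray: [10, 5, 2, 3, -2, 9]
Maximum sum: 27

The maximum subarray is [10, 5, 2, 3, -2, 9] with sum 27. This subarray runs from index 0 to index 5.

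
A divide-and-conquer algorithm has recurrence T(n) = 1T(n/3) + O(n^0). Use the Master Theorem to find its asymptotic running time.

Master Theorem for T(n) = 1T(n/3) + O(n^0):

a = 1, b = 3, c = 0
log_b(a) = log_3(1) = 0.0000

Case 2: c = 0 = log_3(1) = 0.0000
T(n) = O(n^0 log n) = O(log n)

For T(n) = 1T(n/3) + O(n^0): log_3(1) = 0.0000. This is Case 2 of the Master Theorem (c = log_b(a), equal work at all levels), giving O(log n).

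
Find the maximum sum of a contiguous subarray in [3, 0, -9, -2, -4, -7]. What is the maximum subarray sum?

Using Kadane's algorithm on [3, 0, -9, -2, -4, -7]:

Scanning through the array:
Position 1 (value 0): max_ending_here = 3, max_so_far = 3
Position 2 (value -9): max_ending_here = -6, max_so_far = 3
Position 3 (value -2): max_ending_here = -2, max_so_far = 3
Position 4 (value -4): max_ending_here = -4, max_so_far = 3
Position 5 (value -7): max_ending_here = -7, max_so_far = 3

Maximum subarray: [3]
Maximum sum: 3

The maximum subarray is [3] with sum 3. This subarray runs from index 0 to index 0.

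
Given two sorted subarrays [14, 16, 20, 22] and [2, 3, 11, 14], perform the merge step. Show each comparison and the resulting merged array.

Merging process:

Compare 14 vs 2: take 2 from right. Merged: [2]
Compare 14 vs 3: take 3 from right. Merged: [2, 3]
Compare 14 vs 11: take 11 from right. Merged: [2, 3, 11]
Compare 14 vs 14: take 14 from left. Merged: [2, 3, 11, 14]
Compare 16 vs 14: take 14 from right. Merged: [2, 3, 11, 14, 14]
Append remaining from left: [16, 20, 22]. Merged: [2, 3, 11, 14, 14, 16, 20, 22]

Final merged array: [2, 3, 11, 14, 14, 16, 20, 22]
Total comparisons: 5

The merged array is [2, 3, 11, 14, 14, 16, 20, 22], requiring 5 comparisons. The merge step runs in O(n) time where n is the total number of elements.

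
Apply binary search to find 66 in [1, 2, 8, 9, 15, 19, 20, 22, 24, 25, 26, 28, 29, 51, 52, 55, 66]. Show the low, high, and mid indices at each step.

Binary search for 66 in [1, 2, 8, 9, 15, 19, 20, 22, 24, 25, 26, 28, 29, 51, 52, 55, 66]:

lo=0, hi=16, mid=8, arr[mid]=24 -> 24 < 66, search right half
lo=9, hi=16, mid=12, arr[mid]=29 -> 29 < 66, search right half
lo=13, hi=16, mid=14, arr[mid]=52 -> 52 < 66, search right half
lo=15, hi=16, mid=15, arr[mid]=55 -> 55 < 66, search right half
lo=16, hi=16, mid=16, arr[mid]=66 -> Found target at index 16!

Binary search finds 66 at index 16 after 5 comparisons. The search repeatedly halves the search space by comparing with the middle element.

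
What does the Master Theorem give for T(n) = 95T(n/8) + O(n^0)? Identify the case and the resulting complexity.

Master Theorem for T(n) = 95T(n/8) + O(n^0):

a = 95, b = 8, c = 0
log_b(a) = log_8(95) = 2.1900

Case 1: c = 0 < log_8(95) = 2.1900
T(n) = O(n^(log_8 95))

For T(n) = 95T(n/8) + O(n^0): log_8(95) = 2.1900. This is Case 1 of the Master Theorem (c < log_b(a), work dominated by leaves), giving O(n^(log_8 95)).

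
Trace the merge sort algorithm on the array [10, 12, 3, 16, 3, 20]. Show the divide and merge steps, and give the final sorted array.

Merge sort trace:

Split: [10, 12, 3, 16, 3, 20] -> [10, 12, 3] and [16, 3, 20]
  Split: [10, 12, 3] -> [10] and [12, 3]
    Split: [12, 3] -> [12] and [3]
    Merge: [12] + [3] -> [3, 12]
  Merge: [10] + [3, 12] -> [3, 10, 12]
  Split: [16, 3, 20] -> [16] and [3, 20]
    Split: [3, 20] -> [3] and [20]
    Merge: [3] + [20] -> [3, 20]
  Merge: [16] + [3, 20] -> [3, 16, 20]
Merge: [3, 10, 12] + [3, 16, 20] -> [3, 3, 10, 12, 16, 20]

Final sorted array: [3, 3, 10, 12, 16, 20]

The merge sort proceeds by recursively splitting the array and merging sorted halves.
After all merges, the sorted array is [3, 3, 10, 12, 16, 20].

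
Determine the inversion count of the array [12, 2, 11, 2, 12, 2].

Finding inversions in [12, 2, 11, 2, 12, 2]:

(0, 1): arr[0]=12 > arr[1]=2
(0, 2): arr[0]=12 > arr[2]=11
(0, 3): arr[0]=12 > arr[3]=2
(0, 5): arr[0]=12 > arr[5]=2
(2, 3): arr[2]=11 > arr[3]=2
(2, 5): arr[2]=11 > arr[5]=2
(4, 5): arr[4]=12 > arr[5]=2

Total inversions: 7

The array has 7 inversion(s): (0,1), (0,2), (0,3), (0,5), (2,3), (2,5), (4,5). Each pair (i,j) satisfies i < j and arr[i] > arr[j].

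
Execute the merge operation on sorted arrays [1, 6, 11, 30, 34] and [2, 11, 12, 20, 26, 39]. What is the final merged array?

Merging process:

Compare 1 vs 2: take 1 from left. Merged: [1]
Compare 6 vs 2: take 2 from right. Merged: [1, 2]
Compare 6 vs 11: take 6 from left. Merged: [1, 2, 6]
Compare 11 vs 11: take 11 from left. Merged: [1, 2, 6, 11]
Compare 30 vs 11: take 11 from right. Merged: [1, 2, 6, 11, 11]
Compare 30 vs 12: take 12 from right. Merged: [1, 2, 6, 11, 11, 12]
Compare 30 vs 20: take 20 from right. Merged: [1, 2, 6, 11, 11, 12, 20]
Compare 30 vs 26: take 26 from right. Merged: [1, 2, 6, 11, 11, 12, 20, 26]
Compare 30 vs 39: take 30 from left. Merged: [1, 2, 6, 11, 11, 12, 20, 26, 30]
Compare 34 vs 39: take 34 from left. Merged: [1, 2, 6, 11, 11, 12, 20, 26, 30, 34]
Append remaining from right: [39]. Merged: [1, 2, 6, 11, 11, 12, 20, 26, 30, 34, 39]

Final merged array: [1, 2, 6, 11, 11, 12, 20, 26, 30, 34, 39]
Total comparisons: 10

The merged array is [1, 2, 6, 11, 11, 12, 20, 26, 30, 34, 39], requiring 10 comparisons. The merge step runs in O(n) time where n is the total number of elements.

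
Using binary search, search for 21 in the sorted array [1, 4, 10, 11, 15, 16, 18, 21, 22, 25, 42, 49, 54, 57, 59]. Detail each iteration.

Binary search for 21 in [1, 4, 10, 11, 15, 16, 18, 21, 22, 25, 42, 49, 54, 57, 59]:

lo=0, hi=14, mid=7, arr[mid]=21 -> Found target at index 7!

Binary search finds 21 at index 7 after 1 comparisons. The search repeatedly halves the search space by comparing with the middle element.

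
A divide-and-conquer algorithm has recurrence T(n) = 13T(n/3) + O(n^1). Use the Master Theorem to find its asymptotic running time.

Master Theorem for T(n) = 13T(n/3) + O(n^1):

a = 13, b = 3, c = 1
log_b(a) = log_3(13) = 2.3347

Case 1: c = 1 < log_3(13) = 2.3347
T(n) = O(n^(log_3 13))

For T(n) = 13T(n/3) + O(n^1): log_3(13) = 2.3347. This is Case 1 of the Master Theorem (c < log_b(a), work dominated by leaves), giving O(n^(log_3 13)).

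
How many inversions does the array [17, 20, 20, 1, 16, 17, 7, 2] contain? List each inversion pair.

Finding inversions in [17, 20, 20, 1, 16, 17, 7, 2]:

(0, 3): arr[0]=17 > arr[3]=1
(0, 4): arr[0]=17 > arr[4]=16
(0, 6): arr[0]=17 > arr[6]=7
(0, 7): arr[0]=17 > arr[7]=2
(1, 3): arr[1]=20 > arr[3]=1
(1, 4): arr[1]=20 > arr[4]=16
(1, 5): arr[1]=20 > arr[5]=17
(1, 6): arr[1]=20 > arr[6]=7
(1, 7): arr[1]=20 > arr[7]=2
(2, 3): arr[2]=20 > arr[3]=1
(2, 4): arr[2]=20 > arr[4]=16
(2, 5): arr[2]=20 > arr[5]=17
(2, 6): arr[2]=20 > arr[6]=7
(2, 7): arr[2]=20 > arr[7]=2
(4, 6): arr[4]=16 > arr[6]=7
(4, 7): arr[4]=16 > arr[7]=2
(5, 6): arr[5]=17 > arr[6]=7
(5, 7): arr[5]=17 > arr[7]=2
(6, 7): arr[6]=7 > arr[7]=2

Total inversions: 19

The array has 19 inversion(s): (0,3), (0,4), (0,6), (0,7), (1,3), (1,4), (1,5), (1,6), (1,7), (2,3), (2,4), (2,5), (2,6), (2,7), (4,6), (4,7), (5,6), (5,7), (6,7). Each pair (i,j) satisfies i < j and arr[i] > arr[j].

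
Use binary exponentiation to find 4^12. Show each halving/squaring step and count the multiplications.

Computing 4^12 by squaring (build up from 4^1; each line after the first costs one multiplication):

4^1 = 4
4^2 = (4^1)^2 = 4^2 = 16
4^3 = 4 * 4^2 = 4 * 16 = 64
4^6 = (4^3)^2 = 64^2 = 4096
4^12 = (4^6)^2 = 4096^2 = 16777216

Result: 16777216
Multiplications needed: 4 (4 lines after 4^1)

4^12 = 16777216. Using exponentiation by squaring, this requires 4 multiplications. The key idea: if the exponent is even, square the half-power; if odd, multiply by the base once.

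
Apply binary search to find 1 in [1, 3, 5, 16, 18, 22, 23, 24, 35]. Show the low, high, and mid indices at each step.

Binary search for 1 in [1, 3, 5, 16, 18, 22, 23, 24, 35]:

lo=0, hi=8, mid=4, arr[mid]=18 -> 18 > 1, search left half
lo=0, hi=3, mid=1, arr[mid]=3 -> 3 > 1, search left half
lo=0, hi=0, mid=0, arr[mid]=1 -> Found target at index 0!

Binary search finds 1 at index 0 after 3 comparisons. The search repeatedly halves the search space by comparing with the middle element.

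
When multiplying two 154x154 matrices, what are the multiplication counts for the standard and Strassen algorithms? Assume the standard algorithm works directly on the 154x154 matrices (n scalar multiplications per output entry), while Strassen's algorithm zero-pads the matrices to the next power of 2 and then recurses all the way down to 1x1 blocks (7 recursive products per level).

Matrix multiplication for 154x154 matrices:

Strassen's algorithm requires power-of-2 dimensions. Pad 154x154 to 256x256 (next power of 2).

Standard algorithm: 154^3 = 3652264 multiplications
Strassen's algorithm: 7^(log2(256)) = 7^8 = 5764801 multiplications
Difference: 3652264 - 5764801 = -2112537 (Strassen uses MORE here due to padding overhead — for small or just-over-power-of-2 n, padding can outweigh the per-level savings)

Standard: 3652264 multiplications (154^3). Strassen: 5764801 multiplications (7^8, after padding to 256x256). Strassen reduces 8 recursive multiplications to 7 at each level.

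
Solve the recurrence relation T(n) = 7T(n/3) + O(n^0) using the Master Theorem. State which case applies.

Master Theorem for T(n) = 7T(n/3) + O(n^0):

a = 7, b = 3, c = 0
log_b(a) = log_3(7) = 1.7712

Case 1: c = 0 < log_3(7) = 1.7712
T(n) = O(n^(log_3 7))

For T(n) = 7T(n/3) + O(n^0): log_3(7) = 1.7712. This is Case 1 of the Master Theorem (c < log_b(a), work dominated by leaves), giving O(n^(log_3 7)).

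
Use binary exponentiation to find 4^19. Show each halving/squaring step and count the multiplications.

Computing 4^19 by squaring (build up from 4^1; each line after the first costs one multiplication):

4^1 = 4
4^2 = (4^1)^2 = 4^2 = 16
4^4 = (4^2)^2 = 16^2 = 256
4^8 = (4^4)^2 = 256^2 = 65536
4^9 = 4 * 4^8 = 4 * 65536 = 262144
4^18 = (4^9)^2 = 262144^2 = 68719476736
4^19 = 4 * 4^18 = 4 * 68719476736 = 274877906944

Result: 274877906944
Multiplications needed: 6 (6 lines after 4^1)

4^19 = 274877906944. Using exponentiation by squaring, this requires 6 multiplications. The key idea: if the exponent is even, square the half-power; if odd, multiply by the base once.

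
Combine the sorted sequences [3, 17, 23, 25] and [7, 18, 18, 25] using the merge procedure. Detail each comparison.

Merging process:

Compare 3 vs 7: take 3 from left. Merged: [3]
Compare 17 vs 7: take 7 from right. Merged: [3, 7]
Compare 17 vs 18: take 17 from left. Merged: [3, 7, 17]
Compare 23 vs 18: take 18 from right. Merged: [3, 7, 17, 18]
Compare 23 vs 18: take 18 from right. Merged: [3, 7, 17, 18, 18]
Compare 23 vs 25: take 23 from left. Merged: [3, 7, 17, 18, 18, 23]
Compare 25 vs 25: take 25 from left. Merged: [3, 7, 17, 18, 18, 23, 25]
Append remaining from right: [25]. Merged: [3, 7, 17, 18, 18, 23, 25, 25]

Final merged array: [3, 7, 17, 18, 18, 23, 25, 25]
Total comparisons: 7

The merged array is [3, 7, 17, 18, 18, 23, 25, 25], requiring 7 comparisons. The merge step runs in O(n) time where n is the total number of elements.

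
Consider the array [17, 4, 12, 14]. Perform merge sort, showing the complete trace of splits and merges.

Merge sort trace:

Split: [17, 4, 12, 14] -> [17, 4] and [12, 14]
  Split: [17, 4] -> [17] and [4]
  Merge: [17] + [4] -> [4, 17]
  Split: [12, 14] -> [12] and [14]
  Merge: [12] + [14] -> [12, 14]
Merge: [4, 17] + [12, 14] -> [4, 12, 14, 17]

Final sorted array: [4, 12, 14, 17]

The merge sort proceeds by recursively splitting the array and merging sorted halves.
After all merges, the sorted array is [4, 12, 14, 17].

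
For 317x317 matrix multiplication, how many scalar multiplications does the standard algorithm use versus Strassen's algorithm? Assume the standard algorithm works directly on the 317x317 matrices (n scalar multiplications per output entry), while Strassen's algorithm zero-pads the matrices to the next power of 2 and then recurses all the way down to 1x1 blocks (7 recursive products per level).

Matrix multiplication for 317x317 matrices:

Strassen's algorithm requires power-of-2 dimensions. Pad 317x317 to 512x512 (next power of 2).

Standard algorithm: 317^3 = 31855013 multiplications
Strassen's algorithm: 7^(log2(512)) = 7^9 = 40353607 multiplications
Difference: 31855013 - 40353607 = -8498594 (Strassen uses MORE here due to padding overhead — for small or just-over-power-of-2 n, padding can outweigh the per-level savings)

Standard: 31855013 multiplications (317^3). Strassen: 40353607 multiplications (7^9, after padding to 512x512). Strassen reduces 8 recursive multiplications to 7 at each level.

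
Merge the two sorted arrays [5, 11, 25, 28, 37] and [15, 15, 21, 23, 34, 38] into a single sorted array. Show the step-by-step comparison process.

Merging process:

Compare 5 vs 15: take 5 from left. Merged: [5]
Compare 11 vs 15: take 11 from left. Merged: [5, 11]
Compare 25 vs 15: take 15 from right. Merged: [5, 11, 15]
Compare 25 vs 15: take 15 from right. Merged: [5, 11, 15, 15]
Compare 25 vs 21: take 21 from right. Merged: [5, 11, 15, 15, 21]
Compare 25 vs 23: take 23 from right. Merged: [5, 11, 15, 15, 21, 23]
Compare 25 vs 34: take 25 from left. Merged: [5, 11, 15, 15, 21, 23, 25]
Compare 28 vs 34: take 28 from left. Merged: [5, 11, 15, 15, 21, 23, 25, 28]
Compare 37 vs 34: take 34 from right. Merged: [5, 11, 15, 15, 21, 23, 25, 28, 34]
Compare 37 vs 38: take 37 from left. Merged: [5, 11, 15, 15, 21, 23, 25, 28, 34, 37]
Append remaining from right: [38]. Merged: [5, 11, 15, 15, 21, 23, 25, 28, 34, 37, 38]

Final merged array: [5, 11, 15, 15, 21, 23, 25, 28, 34, 37, 38]
Total comparisons: 10

The merged array is [5, 11, 15, 15, 21, 23, 25, 28, 34, 37, 38], requiring 10 comparisons. The merge step runs in O(n) time where n is the total number of elements.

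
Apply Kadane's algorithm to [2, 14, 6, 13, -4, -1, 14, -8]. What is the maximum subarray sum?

Using Kadane's algorithm on [2, 14, 6, 13, -4, -1, 14, -8]:

Scanning through the array:
Position 1 (value 14): max_ending_here = 16, max_so_far = 16
Position 2 (value 6): max_ending_here = 22, max_so_far = 22
Position 3 (value 13): max_ending_here = 35, max_so_far = 35
Position 4 (value -4): max_ending_here = 31, max_so_far = 35
Position 5 (value -1): max_ending_here = 30, max_so_far = 35
Position 6 (value 14): max_ending_here = 44, max_so_far = 44
Position 7 (value -8): max_ending_here = 36, max_so_far = 44

Maximum subarray: [2, 14, 6, 13, -4, -1, 14]
Maximum sum: 44

The maximum subarray is [2, 14, 6, 13, -4, -1, 14] with sum 44. This subarray runs from index 0 to index 6.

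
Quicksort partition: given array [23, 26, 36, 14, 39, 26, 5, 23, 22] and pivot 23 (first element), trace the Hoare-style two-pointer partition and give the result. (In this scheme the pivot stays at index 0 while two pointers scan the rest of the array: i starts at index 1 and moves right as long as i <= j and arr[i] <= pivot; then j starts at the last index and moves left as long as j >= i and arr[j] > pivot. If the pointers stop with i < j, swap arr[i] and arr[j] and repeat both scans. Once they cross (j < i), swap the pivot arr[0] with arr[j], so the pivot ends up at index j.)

Hoare-style two-pointer partition with pivot = 23:

Initial array: [23, 26, 36, 14, 39, 26, 5, 23, 22]

Pointers start at i = 1, j = 8.
i stops at index 1 (arr[1]=26 > 23), j stops at index 8 (arr[8]=22 <= 23): swap arr[1] and arr[8], array becomes [23, 22, 36, 14, 39, 26, 5, 23, 26]
i stops at index 2 (arr[2]=36 > 23), j stops at index 7 (arr[7]=23 <= 23): swap arr[2] and arr[7], array becomes [23, 22, 23, 14, 39, 26, 5, 36, 26]
i stops at index 4 (arr[4]=39 > 23), j stops at index 6 (arr[6]=5 <= 23): swap arr[4] and arr[6], array becomes [23, 22, 23, 14, 5, 26, 39, 36, 26]
i ends at 5, j ends at 4: the pointers have crossed (j < i), so scanning stops.

Swap pivot arr[0] with arr[4] to place pivot at position 4: [5, 22, 23, 14, 23, 26, 39, 36, 26]
Pivot position: 4

After partitioning with pivot 23, the array becomes [5, 22, 23, 14, 23, 26, 39, 36, 26]. The pivot is placed at index 4. All elements to the left of the pivot are <= 23, and all elements to the right are > 23.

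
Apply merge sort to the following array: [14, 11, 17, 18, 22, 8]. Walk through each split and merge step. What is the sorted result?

Merge sort trace:

Split: [14, 11, 17, 18, 22, 8] -> [14, 11, 17] and [18, 22, 8]
  Split: [14, 11, 17] -> [14] and [11, 17]
    Split: [11, 17] -> [11] and [17]
    Merge: [11] + [17] -> [11, 17]
  Merge: [14] + [11, 17] -> [11, 14, 17]
  Split: [18, 22, 8] -> [18] and [22, 8]
    Split: [22, 8] -> [22] and [8]
    Merge: [22] + [8] -> [8, 22]
  Merge: [18] + [8, 22] -> [8, 18, 22]
Merge: [11, 14, 17] + [8, 18, 22] -> [8, 11, 14, 17, 18, 22]

Final sorted array: [8, 11, 14, 17, 18, 22]

The merge sort proceeds by recursively splitting the array and merging sorted halves.
After all merges, the sorted array is [8, 11, 14, 17, 18, 22].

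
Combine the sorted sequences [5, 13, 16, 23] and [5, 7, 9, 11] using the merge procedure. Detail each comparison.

Merging process:

Compare 5 vs 5: take 5 from left. Merged: [5]
Compare 13 vs 5: take 5 from right. Merged: [5, 5]
Compare 13 vs 7: take 7 from right. Merged: [5, 5, 7]
Compare 13 vs 9: take 9 from right. Merged: [5, 5, 7, 9]
Compare 13 vs 11: take 11 from right. Merged: [5, 5, 7, 9, 11]
Append remaining from left: [13, 16, 23]. Merged: [5, 5, 7, 9, 11, 13, 16, 23]

Final merged array: [5, 5, 7, 9, 11, 13, 16, 23]
Total comparisons: 5

The merged array is [5, 5, 7, 9, 11, 13, 16, 23], requiring 5 comparisons. The merge step runs in O(n) time where n is the total number of elements.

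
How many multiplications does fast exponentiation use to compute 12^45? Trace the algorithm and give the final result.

Computing 12^45 by squaring (build up from 12^1; each line after the first costs one multiplication):

12^1 = 12
12^2 = (12^1)^2 = 12^2 = 144
12^4 = (12^2)^2 = 144^2 = 20736
12^5 = 12 * 12^4 = 12 * 20736 = 248832
12^10 = (12^5)^2 = 248832^2 = 61917364224
12^11 = 12 * 12^10 = 12 * 61917364224 = 743008370688
12^22 = (12^11)^2 = 743008370688^2 = 552061438912436417593344
12^44 = (12^22)^2 = 552061438912436417593344^2 = 304771832334069766392840191887919236168953102336
12^45 = 12 * 12^44 = 12 * 304771832334069766392840191887919236168953102336 = 3657261988008837196714082302655030834027437228032

Result: 3657261988008837196714082302655030834027437228032
Multiplications needed: 8 (8 lines after 12^1)

12^45 = 3657261988008837196714082302655030834027437228032. Using exponentiation by squaring, this requires 8 multiplications. The key idea: if the exponent is even, square the half-power; if odd, multiply by the base once.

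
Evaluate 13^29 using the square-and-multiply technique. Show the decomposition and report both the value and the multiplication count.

Computing 13^29 by squaring (build up from 13^1; each line after the first costs one multiplication):

13^1 = 13
13^2 = (13^1)^2 = 13^2 = 169
13^3 = 13 * 13^2 = 13 * 169 = 2197
13^6 = (13^3)^2 = 2197^2 = 4826809
13^7 = 13 * 13^6 = 13 * 4826809 = 62748517
13^14 = (13^7)^2 = 62748517^2 = 3937376385699289
13^28 = (13^14)^2 = 3937376385699289^2 = 15502932802662396215269535105521
13^29 = 13 * 13^28 = 13 * 15502932802662396215269535105521 = 201538126434611150798503956371773

Result: 201538126434611150798503956371773
Multiplications needed: 7 (7 lines after 13^1)

13^29 = 201538126434611150798503956371773. Using exponentiation by squaring, this requires 7 multiplications. The key idea: if the exponent is even, square the half-power; if odd, multiply by the base once.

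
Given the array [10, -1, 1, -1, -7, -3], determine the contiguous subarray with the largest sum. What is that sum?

Using Kadane's algorithm on [10, -1, 1, -1, -7, -3]:

Scanning through the array:
Position 1 (value -1): max_ending_here = 9, max_so_far = 10
Position 2 (value 1): max_ending_here = 10, max_so_far = 10
Position 3 (value -1): max_ending_here = 9, max_so_far = 10
Position 4 (value -7): max_ending_here = 2, max_so_far = 10
Position 5 (value -3): max_ending_here = -1, max_so_far = 10

Maximum subarray: [10]
Maximum sum: 10

The maximum subarray is [10] with sum 10. This subarray runs from index 0 to index 0.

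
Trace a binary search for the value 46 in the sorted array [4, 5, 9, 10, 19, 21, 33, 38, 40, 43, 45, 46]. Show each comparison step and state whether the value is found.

Binary search for 46 in [4, 5, 9, 10, 19, 21, 33, 38, 40, 43, 45, 46]:

lo=0, hi=11, mid=5, arr[mid]=21 -> 21 < 46, search right half
lo=6, hi=11, mid=8, arr[mid]=40 -> 40 < 46, search right half
lo=9, hi=11, mid=10, arr[mid]=45 -> 45 < 46, search right half
lo=11, hi=11, mid=11, arr[mid]=46 -> Found target at index 11!

Binary search finds 46 at index 11 after 4 comparisons. The search repeatedly halves the search space by comparing with the middle element.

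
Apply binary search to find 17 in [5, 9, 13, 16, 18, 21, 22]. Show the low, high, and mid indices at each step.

Binary search for 17 in [5, 9, 13, 16, 18, 21, 22]:

lo=0, hi=6, mid=3, arr[mid]=16 -> 16 < 17, search right half
lo=4, hi=6, mid=5, arr[mid]=21 -> 21 > 17, search left half
lo=4, hi=4, mid=4, arr[mid]=18 -> 18 > 17, search left half
lo=4 > hi=3, target 17 not found

Binary search determines that 17 is not in the array after 3 comparisons. The search space was exhausted without finding the target.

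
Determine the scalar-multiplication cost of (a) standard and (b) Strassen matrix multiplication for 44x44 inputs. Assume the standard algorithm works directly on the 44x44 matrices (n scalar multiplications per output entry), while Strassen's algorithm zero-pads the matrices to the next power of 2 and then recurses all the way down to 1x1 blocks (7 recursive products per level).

Matrix multiplication for 44x44 matrices:

Strassen's algorithm requires power-of-2 dimensions. Pad 44x44 to 64x64 (next power of 2).

Standard algorithm: 44^3 = 85184 multiplications
Strassen's algorithm: 7^(log2(64)) = 7^6 = 117649 multiplications
Difference: 85184 - 117649 = -32465 (Strassen uses MORE here due to padding overhead — for small or just-over-power-of-2 n, padding can outweigh the per-level savings)

Standard: 85184 multiplications (44^3). Strassen: 117649 multiplications (7^6, after padding to 64x64). Strassen reduces 8 recursive multiplications to 7 at each level.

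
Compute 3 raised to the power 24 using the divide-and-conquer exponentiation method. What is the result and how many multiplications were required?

Computing 3^24 by squaring (build up from 3^1; each line after the first costs one multiplication):

3^1 = 3
3^2 = (3^1)^2 = 3^2 = 9
3^3 = 3 * 3^2 = 3 * 9 = 27
3^6 = (3^3)^2 = 27^2 = 729
3^12 = (3^6)^2 = 729^2 = 531441
3^24 = (3^12)^2 = 531441^2 = 282429536481

Result: 282429536481
Multiplications needed: 5 (5 lines after 3^1)

3^24 = 282429536481. Using exponentiation by squaring, this requires 5 multiplications. The key idea: if the exponent is even, square the half-power; if odd, multiply by the base once.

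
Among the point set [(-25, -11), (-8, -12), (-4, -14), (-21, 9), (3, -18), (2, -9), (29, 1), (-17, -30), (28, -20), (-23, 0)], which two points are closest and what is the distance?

Computing all pairwise distances among 10 points:

d((-25, -11), (-8, -12)) = 17.0294
d((-25, -11), (-4, -14)) = 21.2132
d((-25, -11), (-21, 9)) = 20.3961
d((-25, -11), (3, -18)) = 28.8617
d((-25, -11), (2, -9)) = 27.074
d((-25, -11), (29, 1)) = 55.3173
d((-25, -11), (-17, -30)) = 20.6155
d((-25, -11), (28, -20)) = 53.7587
d((-25, -11), (-23, 0)) = 11.1803
d((-8, -12), (-4, -14)) = 4.4721 <-- minimum
d((-8, -12), (-21, 9)) = 24.6982
d((-8, -12), (3, -18)) = 12.53
d((-8, -12), (2, -9)) = 10.4403
d((-8, -12), (29, 1)) = 39.2173
d((-8, -12), (-17, -30)) = 20.1246
d((-8, -12), (28, -20)) = 36.8782
d((-8, -12), (-23, 0)) = 19.2094
d((-4, -14), (-21, 9)) = 28.6007
d((-4, -14), (3, -18)) = 8.0623
d((-4, -14), (2, -9)) = 7.8102
d((-4, -14), (29, 1)) = 36.2491
d((-4, -14), (-17, -30)) = 20.6155
d((-4, -14), (28, -20)) = 32.5576
d((-4, -14), (-23, 0)) = 23.6008
d((-21, 9), (3, -18)) = 36.1248
d((-21, 9), (2, -9)) = 29.2062
d((-21, 9), (29, 1)) = 50.636
d((-21, 9), (-17, -30)) = 39.2046
d((-21, 9), (28, -20)) = 56.9386
d((-21, 9), (-23, 0)) = 9.2195
d((3, -18), (2, -9)) = 9.0554
d((3, -18), (29, 1)) = 32.2025
d((3, -18), (-17, -30)) = 23.3238
d((3, -18), (28, -20)) = 25.0799
d((3, -18), (-23, 0)) = 31.6228
d((2, -9), (29, 1)) = 28.7924
d((2, -9), (-17, -30)) = 28.3196
d((2, -9), (28, -20)) = 28.2312
d((2, -9), (-23, 0)) = 26.5707
d((29, 1), (-17, -30)) = 55.4707
d((29, 1), (28, -20)) = 21.0238
d((29, 1), (-23, 0)) = 52.0096
d((-17, -30), (28, -20)) = 46.0977
d((-17, -30), (-23, 0)) = 30.5941
d((28, -20), (-23, 0)) = 54.7814

Closest pair: (-8, -12) and (-4, -14) with distance 4.4721

The closest pair is (-8, -12) and (-4, -14) with Euclidean distance 4.4721. For 10 points, brute-force pairwise comparison is shown above. For large n, the divide-and-conquer algorithm (sort by x, recurse on halves, check the dividing strip) achieves O(n log n).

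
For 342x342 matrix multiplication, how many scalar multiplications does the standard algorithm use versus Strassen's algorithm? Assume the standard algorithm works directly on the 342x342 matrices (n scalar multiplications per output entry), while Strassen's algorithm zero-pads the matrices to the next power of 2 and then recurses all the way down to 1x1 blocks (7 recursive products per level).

Matrix multiplication for 342x342 matrices:

Strassen's algorithm requires power-of-2 dimensions. Pad 342x342 to 512x512 (next power of 2).

Standard algorithm: 342^3 = 40001688 multiplications
Strassen's algorithm: 7^(log2(512)) = 7^9 = 40353607 multiplications
Difference: 40001688 - 40353607 = -351919 (Strassen uses MORE here due to padding overhead — for small or just-over-power-of-2 n, padding can outweigh the per-level savings)

Standard: 40001688 multiplications (342^3). Strassen: 40353607 multiplications (7^9, after padding to 512x512). Strassen reduces 8 recursive multiplications to 7 at each level.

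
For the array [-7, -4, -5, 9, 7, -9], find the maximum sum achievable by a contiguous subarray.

Using Kadane's algorithm on [-7, -4, -5, 9, 7, -9]:

Scanning through the array:
Position 1 (value -4): max_ending_here = -4, max_so_far = -4
Position 2 (value -5): max_ending_here = -5, max_so_far = -4
Position 3 (value 9): max_ending_here = 9, max_so_far = 9
Position 4 (value 7): max_ending_here = 16, max_so_far = 16
Position 5 (value -9): max_ending_here = 7, max_so_far = 16

Maximum subarray: [9, 7]
Maximum sum: 16

The maximum subarray is [9, 7] with sum 16. This subarray runs from index 3 to index 4.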